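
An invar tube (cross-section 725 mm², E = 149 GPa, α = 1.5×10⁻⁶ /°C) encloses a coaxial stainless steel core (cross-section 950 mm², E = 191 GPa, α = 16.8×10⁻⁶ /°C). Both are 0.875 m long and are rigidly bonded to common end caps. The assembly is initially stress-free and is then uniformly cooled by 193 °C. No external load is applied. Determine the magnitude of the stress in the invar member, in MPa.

Equilibrium of a rigid end plate with no external load gives equal and opposite internal forces ±P in the two members. Since α_{stainless steel} > α_{invar}, cooling drives the stainless steel into tension and the invar into compression.
Setting the final lengths equal and cancelling L: (α₁ − α₂)ΔT = P/(A₁E₁) + P/(A₂E₂).
|α₁ − α₂|·ΔT = 15.3×10⁻⁶ × 193 = 0.002953.
1/(A₁E₁) + 1/(A₂E₂) = 1/(725×149×10³) + 1/(950×191×10³) = 1.477×10⁻⁸ N⁻¹.
P = 0.002953 / 1.477×10⁻⁸ = 199900 N = 199.9 kN.
σ_{invar} = P/A₁ = 199900/725 = 275.8 MPa, compressive.

σ ≈ 276 MPa (compressive)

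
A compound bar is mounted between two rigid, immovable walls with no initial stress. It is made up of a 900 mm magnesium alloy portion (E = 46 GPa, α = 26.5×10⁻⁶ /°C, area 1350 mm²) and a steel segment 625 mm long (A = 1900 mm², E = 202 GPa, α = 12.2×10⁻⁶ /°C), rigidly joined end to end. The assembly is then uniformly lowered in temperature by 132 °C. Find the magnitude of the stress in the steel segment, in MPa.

σ ≈ 136 MPa (tensile)

Free thermal contraction of the whole bar: Σ αᵢΔT Lᵢ = 26.5×10⁻⁶×132×900 + 12.2×10⁻⁶×132×625 = 4.155 mm.
The rigid supports impose zero overall length change; the single axial force P common to all segments must satisfy P Σ Lᵢ/(AᵢEᵢ) = δ_free.
The series flexibility is Σ Lᵢ/(AᵢEᵢ) = 900/(1350×46×10³) + 625/(1900×202×10³) = 1.612×10⁻⁵ mm/N.
Hence P = δ_free / Σ(L/AE) = 4.155/1.612×10⁻⁵ = 257.7 kN (tensile).
σ_{steel} = P / A = 257700 / 1900 = 135.6 MPa.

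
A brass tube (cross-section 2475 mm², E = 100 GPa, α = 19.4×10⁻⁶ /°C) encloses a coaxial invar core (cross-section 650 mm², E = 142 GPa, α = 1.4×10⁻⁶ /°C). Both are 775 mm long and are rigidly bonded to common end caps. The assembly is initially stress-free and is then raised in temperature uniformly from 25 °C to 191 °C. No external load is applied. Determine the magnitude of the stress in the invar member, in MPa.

σ ≈ 309 MPa (tensile)

Equilibrium of a rigid end plate with no external load gives equal and opposite internal forces ±P in the two members. Since α_{brass} > α_{invar}, heating drives the brass into compression and the invar into tension.
Equating the net (thermal + elastic) strains gives |α₁ − α₂|·ΔT = P·[1/(A₁E₁) + 1/(A₂E₂)].
|α₁ − α₂|·ΔT = 18×10⁻⁶ × 166 = 0.002988.
1/(A₁E₁) + 1/(A₂E₂) = 1/(2475×100×10³) + 1/(650×142×10³) = 1.487×10⁻⁸ N⁻¹.
P = 0.002988 / 1.487×10⁻⁸ = 200900 N = 200.9 kN.
σ_{invar} = P/A₂ = 200900/650 = 309 MPa, tensile.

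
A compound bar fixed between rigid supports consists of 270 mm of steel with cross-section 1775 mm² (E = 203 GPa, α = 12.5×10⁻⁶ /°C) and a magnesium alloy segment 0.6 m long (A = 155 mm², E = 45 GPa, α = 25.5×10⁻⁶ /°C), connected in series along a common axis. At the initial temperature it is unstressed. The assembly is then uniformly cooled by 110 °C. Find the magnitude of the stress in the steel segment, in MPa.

With the walls removed the bar would change length by δ_free = Σ αᵢΔT Lᵢ = 12.5×10⁻⁶×110×270 + 25.5×10⁻⁶×110×600 = 2.054 mm.
The walls prevent any net length change, so an axial force P (same in every segment) develops. Compatibility: P · Σ Lᵢ/(AᵢEᵢ) = δ_free.
Σ Lᵢ/(AᵢEᵢ) = 270/(1775×203×10³) + 600/(155×45×10³) = 8.677×10⁻⁵ mm/N.
Hence P = δ_free / Σ(L/AE) = 2.054/8.677×10⁻⁵ = 23.67 kN (tensile).
σ_{steel} = P / A = 23670 / 1775 = 13.34 MPa.

σ ≈ 13.3 MPa (tensile)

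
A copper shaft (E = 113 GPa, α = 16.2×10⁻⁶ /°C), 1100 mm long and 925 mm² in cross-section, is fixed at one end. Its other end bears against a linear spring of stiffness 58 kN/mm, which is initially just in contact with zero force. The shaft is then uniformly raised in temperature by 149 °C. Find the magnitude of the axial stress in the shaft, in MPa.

If the spring were absent the shaft would lengthen by αΔT L = 16.2×10⁻⁶ × 149 × 1100 = 2.655 mm.
Let P be the compressive force at the spring. The shaft shortens elastically by PL/(AE) and the spring compresses by P/k; together these equal δ_free.
P [ L/(AE) + 1/k ] = δ_free → P [ 1100/(925×113×10³) + 1/(58×10³) ] = 2.655.
P = 2.655 / 2.777×10⁻⁵ = 95630 N.
σ = P/A = 95630/925 = 103.4 MPa.

σ ≈ 103 MPa (compressive)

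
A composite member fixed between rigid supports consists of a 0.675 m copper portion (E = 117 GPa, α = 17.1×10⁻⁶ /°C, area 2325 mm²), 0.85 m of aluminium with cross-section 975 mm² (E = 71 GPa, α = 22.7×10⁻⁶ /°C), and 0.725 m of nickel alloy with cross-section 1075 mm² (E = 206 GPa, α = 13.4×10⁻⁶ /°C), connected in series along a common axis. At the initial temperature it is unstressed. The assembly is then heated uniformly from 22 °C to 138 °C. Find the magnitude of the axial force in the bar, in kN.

P ≈ 261 kN (compressive)

Free thermal expansion of the whole bar: Σ αᵢΔT Lᵢ = 17.1×10⁻⁶×116×675 + 22.7×10⁻⁶×116×850 + 13.4×10⁻⁶×116×725 = 4.704 mm.
The walls prevent any net length change, so an axial force P (same in every segment) develops. Compatibility: P · Σ Lᵢ/(AᵢEᵢ) = δ_free.
Σ Lᵢ/(AᵢEᵢ) = 675/(2325×117×10³) + 850/(975×71×10³) + 725/(1075×206×10³) = 1.803×10⁻⁵ mm/N.
Hence P = δ_free / Σ(L/AE) = 4.704/1.803×10⁻⁵ = 260.8 kN (compressive).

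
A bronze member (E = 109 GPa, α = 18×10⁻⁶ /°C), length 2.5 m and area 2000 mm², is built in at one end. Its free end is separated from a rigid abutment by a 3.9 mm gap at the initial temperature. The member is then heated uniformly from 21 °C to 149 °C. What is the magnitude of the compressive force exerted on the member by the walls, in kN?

Free thermal elongation = αΔT L = 18×10⁻⁶ × 128 × 2500 = 5.76 mm.
The gap closes (δ_free > 3.9 mm) and the wall then resists a further 5.76 − 3.9 = 1.86 mm of expansion.
That suppressed elongation corresponds to σ = E·Δ/L = 109×10³ × 1.86/2500 = 81.1 MPa.
Force on the wall = σA = 81.1 × 2000 mm² = 162.2 kN.

P ≈ 162 kN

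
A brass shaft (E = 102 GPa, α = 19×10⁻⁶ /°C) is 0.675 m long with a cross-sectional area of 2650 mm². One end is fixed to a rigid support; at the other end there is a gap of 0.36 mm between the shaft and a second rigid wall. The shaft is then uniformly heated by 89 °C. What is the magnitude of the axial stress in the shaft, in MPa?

σ ≈ 118 MPa (compressive)

Free thermal elongation = αΔT L = 19×10⁻⁶ × 89 × 675 = 1.141 mm.
This exceeds the 0.36 mm gap, so the wall pushes back. The portion of expansion that must be recovered elastically is δ_free − gap = 1.141 − 0.36 = 0.7814 mm.
That suppressed elongation corresponds to σ = E·Δ/L = 102×10³ × 0.7814/675 = 118.1 MPa.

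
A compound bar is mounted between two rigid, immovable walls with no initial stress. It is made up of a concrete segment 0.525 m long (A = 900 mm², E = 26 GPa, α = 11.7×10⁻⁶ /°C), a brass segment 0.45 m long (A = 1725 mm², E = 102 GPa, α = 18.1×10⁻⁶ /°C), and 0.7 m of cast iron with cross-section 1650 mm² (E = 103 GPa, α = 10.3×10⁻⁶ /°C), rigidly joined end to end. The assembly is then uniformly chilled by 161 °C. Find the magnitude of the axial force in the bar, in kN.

P ≈ 119 kN (tensile)

If the supports were absent, the total length change would be Σ αᵢΔT Lᵢ = 11.7×10⁻⁶×161×525 + 18.1×10⁻⁶×161×450 + 10.3×10⁻⁶×161×700 = 3.461 mm.
The walls prevent any net length change, so an axial force P (same in every segment) develops. Compatibility: P · Σ Lᵢ/(AᵢEᵢ) = δ_free.
Σ Lᵢ/(AᵢEᵢ) = 525/(900×26×10³) + 450/(1725×102×10³) + 700/(1650×103×10³) = 2.911×10⁻⁵ mm/N.
So P = 3.461 / 2.911×10⁻⁵ = 118.9 kN, tensile.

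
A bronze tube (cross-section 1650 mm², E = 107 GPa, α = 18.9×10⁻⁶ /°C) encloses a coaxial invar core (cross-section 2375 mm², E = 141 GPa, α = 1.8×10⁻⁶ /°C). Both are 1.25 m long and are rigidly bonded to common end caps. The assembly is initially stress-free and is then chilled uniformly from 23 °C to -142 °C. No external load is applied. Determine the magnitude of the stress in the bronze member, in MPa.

The bronze has the larger α, so on cooling it would change length more than the invar if both were free. The rigid plates force a common final length, so the bronze is put into tension and the invar into compression, with equal and opposite forces P (no external load).
Compatibility of the two members (thermal + elastic change equal): (α₁ − α₂)ΔT = P·[1/(A₁E₁) + 1/(A₂E₂)].
|α₁ − α₂|·ΔT = 17.1×10⁻⁶ × 165 = 0.002821.
1/(A₁E₁) + 1/(A₂E₂) = 1/(1650×107×10³) + 1/(2375×141×10³) = 8.65×10⁻⁹ N⁻¹.
P = 0.002821 / 8.65×10⁻⁹ = 326200 N = 326.2 kN.
σ_{bronze} = P/A₁ = 326200/1650 = 197.7 MPa, tensile.

σ ≈ 198 MPa (tensile)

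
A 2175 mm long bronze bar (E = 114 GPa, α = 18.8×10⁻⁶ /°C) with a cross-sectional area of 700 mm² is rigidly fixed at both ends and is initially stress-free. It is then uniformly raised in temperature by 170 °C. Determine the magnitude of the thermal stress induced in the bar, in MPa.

Because both ends are immovable the net strain is zero, and the suppressed thermal strain is αΔT = 18.8×10⁻⁶ × 170 = 3196×10⁻⁶.
Hence σ = E·αΔT = 114×10³ × 3196×10⁻⁶ = 364.3 MPa, compressive.

σ ≈ 364 MPa (compressive)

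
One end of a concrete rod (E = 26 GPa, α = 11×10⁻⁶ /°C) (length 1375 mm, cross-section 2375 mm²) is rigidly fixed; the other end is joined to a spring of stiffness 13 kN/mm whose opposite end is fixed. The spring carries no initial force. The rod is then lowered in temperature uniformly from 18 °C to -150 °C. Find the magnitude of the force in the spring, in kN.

P ≈ 25.6 kN

If the spring were absent the rod would shorten by αΔT L = 11×10⁻⁶ × 168 × 1375 = 2.541 mm.
With a force P in the spring, the elastic change of the rod is PL/(AE) and that of the spring is P/k; compatibility requires their sum to equal δ_free.
So P = δ_free / [L/(AE) + 1/k] = 2.541 / [ 1375/(2375×26×10³) + 1/(13×10³) ].
P = 2.541 / 9.919×10⁻⁵ = 25620 N.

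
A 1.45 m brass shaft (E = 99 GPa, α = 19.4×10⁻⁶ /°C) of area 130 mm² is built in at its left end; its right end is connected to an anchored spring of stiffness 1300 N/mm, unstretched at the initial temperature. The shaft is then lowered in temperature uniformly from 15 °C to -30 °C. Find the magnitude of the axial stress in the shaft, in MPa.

Free thermal contraction: δ_free = αΔT L = 19.4×10⁻⁶ × 45 × 1450 = 1.266 mm.
Let P be the tensile force in the spring. The shaft extends elastically by PL/(AE) and the spring stretches by P/k; together these equal δ_free.
So P = δ_free / [L/(AE) + 1/k] = 1.266 / [ 1450/(130×99×10³) + 1/(1300) ].
P = 1.266 / 0.0008819 = 1435 N.
σ = P/A = 1435/130 = 11.04 MPa.

σ ≈ 11 MPa (tensile)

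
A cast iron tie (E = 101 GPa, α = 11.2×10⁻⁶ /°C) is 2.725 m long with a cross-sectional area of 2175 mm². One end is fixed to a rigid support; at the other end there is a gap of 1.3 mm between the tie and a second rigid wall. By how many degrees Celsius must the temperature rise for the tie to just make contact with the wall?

The gap closes when αΔT L = 1.3 mm, since the tie is still unstressed at that instant.
ΔT = 1.3 / (11.2×10⁻⁶ × 2725) = 42.6 °C.

ΔT ≈ 42.6 °C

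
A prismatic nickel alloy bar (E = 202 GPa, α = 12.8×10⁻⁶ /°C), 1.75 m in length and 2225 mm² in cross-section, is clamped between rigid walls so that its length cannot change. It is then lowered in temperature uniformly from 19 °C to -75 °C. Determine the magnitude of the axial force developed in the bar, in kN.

With zero net strain, σ = E·αΔT = 202 GPa × 12.8×10⁻⁶ × 94 = 243 MPa.
P = AEαΔT = 2225 × 202×10³ × 12.8×10⁻⁶ × 94 = 540.8 kN (tensile).

P ≈ 541 kN (tensile)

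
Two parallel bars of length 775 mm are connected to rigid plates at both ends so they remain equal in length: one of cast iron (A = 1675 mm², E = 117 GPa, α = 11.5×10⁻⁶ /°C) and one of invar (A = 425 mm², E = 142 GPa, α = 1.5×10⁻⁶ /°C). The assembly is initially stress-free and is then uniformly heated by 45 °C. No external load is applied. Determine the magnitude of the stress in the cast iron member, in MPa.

σ ≈ 12.4 MPa (compressive)

Equilibrium of a rigid end plate with no external load gives equal and opposite internal forces ±P in the two members. Since α_{cast iron} > α_{invar}, heating drives the cast iron into compression and the invar into tension.
Setting the final lengths equal and cancelling L: (α₁ − α₂)ΔT = P/(A₁E₁) + P/(A₂E₂).
|α₁ − α₂|·ΔT = 10×10⁻⁶ × 45 = 0.00045.
1/(A₁E₁) + 1/(A₂E₂) = 1/(1675×117×10³) + 1/(425×142×10³) = 2.167×10⁻⁸ N⁻¹.
P = 0.00045 / 2.167×10⁻⁸ = 20760 N = 20.76 kN.
σ_{cast iron} = P/A₁ = 20760/1675 = 12.4 MPa, compressive.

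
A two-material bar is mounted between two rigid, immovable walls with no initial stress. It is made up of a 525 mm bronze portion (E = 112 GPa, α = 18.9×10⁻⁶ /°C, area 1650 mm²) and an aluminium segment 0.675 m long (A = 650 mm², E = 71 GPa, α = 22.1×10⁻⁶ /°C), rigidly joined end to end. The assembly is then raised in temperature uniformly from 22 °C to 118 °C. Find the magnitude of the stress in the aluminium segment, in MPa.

Free thermal expansion of the whole bar: Σ αᵢΔT Lᵢ = 18.9×10⁻⁶×96×525 + 22.1×10⁻⁶×96×675 = 2.385 mm.
The rigid supports impose zero overall length change; the single axial force P common to all segments must satisfy P Σ Lᵢ/(AᵢEᵢ) = δ_free.
Σ Lᵢ/(AᵢEᵢ) = 525/(1650×112×10³) + 675/(650×71×10³) = 1.747×10⁻⁵ mm/N.
P = 2.385 / 1.747×10⁻⁵ = 136500 N = 136.5 kN, compressive.
σ_{aluminium} = P / A = 136500 / 650 = 210 MPa.

σ ≈ 210 MPa (compressive)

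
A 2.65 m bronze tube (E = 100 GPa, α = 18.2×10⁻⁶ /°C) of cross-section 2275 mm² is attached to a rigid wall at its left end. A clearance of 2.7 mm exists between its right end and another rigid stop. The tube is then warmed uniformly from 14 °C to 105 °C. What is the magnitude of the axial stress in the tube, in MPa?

If the wall were absent the tube would grow by αΔT L = 18.2×10⁻⁶ × 91 × 2650 = 4.389 mm.
This exceeds the 2.7 mm gap, so the wall pushes back. The portion of expansion that must be recovered elastically is δ_free − gap = 4.389 − 2.7 = 1.689 mm.
That suppressed elongation corresponds to σ = E·Δ/L = 100×10³ × 1.689/2650 = 63.73 MPa.

σ ≈ 63.7 MPa (compressive)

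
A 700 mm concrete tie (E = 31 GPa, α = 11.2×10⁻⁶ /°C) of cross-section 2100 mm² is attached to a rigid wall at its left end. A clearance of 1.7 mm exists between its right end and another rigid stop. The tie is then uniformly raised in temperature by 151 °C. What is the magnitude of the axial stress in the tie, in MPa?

Free thermal elongation = αΔT L = 11.2×10⁻⁶ × 151 × 700 = 1.184 mm.
Since δ_free = 1.18 mm is less than the 1.7 mm gap, the tie never touches the wall. No axial force develops.

σ ≈ 0 MPa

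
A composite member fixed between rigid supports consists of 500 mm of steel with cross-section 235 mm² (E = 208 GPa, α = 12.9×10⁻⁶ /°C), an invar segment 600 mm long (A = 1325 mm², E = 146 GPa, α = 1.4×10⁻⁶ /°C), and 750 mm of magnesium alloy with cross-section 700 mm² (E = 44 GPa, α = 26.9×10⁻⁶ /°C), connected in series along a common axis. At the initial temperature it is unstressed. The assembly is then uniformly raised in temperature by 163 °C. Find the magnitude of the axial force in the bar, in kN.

P ≈ 119 kN (compressive)

With the walls removed the bar would change length by δ_free = Σ αᵢΔT Lᵢ = 12.9×10⁻⁶×163×500 + 1.4×10⁻⁶×163×600 + 26.9×10⁻⁶×163×750 = 4.477 mm.
The rigid supports impose zero overall length change; the single axial force P common to all segments must satisfy P Σ Lᵢ/(AᵢEᵢ) = δ_free.
The series flexibility is Σ Lᵢ/(AᵢEᵢ) = 500/(235×208×10³) + 600/(1325×146×10³) + 750/(700×44×10³) = 3.768×10⁻⁵ mm/N.
Hence P = δ_free / Σ(L/AE) = 4.477/3.768×10⁻⁵ = 118.8 kN (compressive).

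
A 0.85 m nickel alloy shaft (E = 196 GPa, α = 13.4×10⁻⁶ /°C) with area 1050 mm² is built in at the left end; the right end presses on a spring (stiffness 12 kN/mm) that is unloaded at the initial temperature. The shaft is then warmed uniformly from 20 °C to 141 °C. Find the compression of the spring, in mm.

If the spring were absent the shaft would lengthen by αΔT L = 13.4×10⁻⁶ × 121 × 850 = 1.378 mm.
With a force P in the spring, the elastic change of the shaft is PL/(AE) and that of the spring is P/k; compatibility requires their sum to equal δ_free.
So P = δ_free / [L/(AE) + 1/k] = 1.378 / [ 850/(1050×196×10³) + 1/(12×10³) ].
P = 1.378 / 8.746×10⁻⁵ = 15760 N.
Spring compression = P/k = 15760/(12×10³) = 1.313 mm.

δ ≈ 1.31 mm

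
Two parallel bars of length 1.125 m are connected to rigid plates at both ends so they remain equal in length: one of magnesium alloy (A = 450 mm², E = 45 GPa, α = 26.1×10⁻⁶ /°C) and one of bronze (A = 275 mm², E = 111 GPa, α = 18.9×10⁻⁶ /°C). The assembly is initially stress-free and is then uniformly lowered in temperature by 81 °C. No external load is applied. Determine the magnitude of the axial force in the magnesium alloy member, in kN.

The magnesium alloy has the larger α, so on cooling it would change length more than the bronze if both were free. The rigid plates force a common final length, so the magnesium alloy is put into tension and the bronze into compression, with equal and opposite forces P (no external load).
Equating the net (thermal + elastic) strains gives |α₁ − α₂|·ΔT = P·[1/(A₁E₁) + 1/(A₂E₂)].
|α₁ − α₂|·ΔT = 7.2×10⁻⁶ × 81 = 0.0005832.
1/(A₁E₁) + 1/(A₂E₂) = 1/(450×45×10³) + 1/(275×111×10³) = 8.214×10⁻⁸ N⁻¹.
P = 0.0005832 / 8.214×10⁻⁸ = 7100 N = 7.1 kN.

P ≈ 7.1 kN (tensile in the magnesium alloy)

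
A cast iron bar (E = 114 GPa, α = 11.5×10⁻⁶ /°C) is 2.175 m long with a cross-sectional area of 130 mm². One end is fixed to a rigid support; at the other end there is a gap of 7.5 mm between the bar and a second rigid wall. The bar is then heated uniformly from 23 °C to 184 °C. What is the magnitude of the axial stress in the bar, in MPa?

Free thermal elongation = αΔT L = 11.5×10⁻⁶ × 161 × 2175 = 4.027 mm.
This is smaller than the 7.5 mm clearance, so the bar expands freely without reaching the stop — the stress is zero.

σ ≈ 0 MPa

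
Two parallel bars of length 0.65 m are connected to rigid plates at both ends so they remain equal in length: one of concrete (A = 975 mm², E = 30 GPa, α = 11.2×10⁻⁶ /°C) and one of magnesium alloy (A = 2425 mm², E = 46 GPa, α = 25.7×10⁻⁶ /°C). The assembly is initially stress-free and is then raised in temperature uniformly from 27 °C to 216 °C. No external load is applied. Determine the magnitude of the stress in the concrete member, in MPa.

σ ≈ 65.1 MPa (tensile)

Both members must finish at the same length. With the larger α, the magnesium alloy tends to over-expand; the plates restrain it, putting the magnesium alloy in compression and the concrete in tension. With no external load the two internal forces are equal and opposite, magnitude P.
Setting the final lengths equal and cancelling L: (α₁ − α₂)ΔT = P/(A₁E₁) + P/(A₂E₂).
|α₁ − α₂|·ΔT = 14.5×10⁻⁶ × 189 = 0.00274.
1/(A₁E₁) + 1/(A₂E₂) = 1/(975×30×10³) + 1/(2425×46×10³) = 4.315×10⁻⁸ N⁻¹.
So P = 0.00274 / 4.315×10⁻⁸ = 63.51 kN.
σ_{concrete} = P/A₁ = 63510/975 = 65.14 MPa, tensile.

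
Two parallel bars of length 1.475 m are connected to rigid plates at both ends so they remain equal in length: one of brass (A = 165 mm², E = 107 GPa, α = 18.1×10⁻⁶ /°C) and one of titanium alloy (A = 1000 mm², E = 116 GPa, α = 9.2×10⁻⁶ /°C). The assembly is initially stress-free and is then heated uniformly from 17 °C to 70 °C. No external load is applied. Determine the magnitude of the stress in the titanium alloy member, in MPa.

The brass has the larger α, so on heating it would change length more than the titanium alloy if both were free. The rigid plates force a common final length, so the brass is put into compression and the titanium alloy into tension, with equal and opposite forces P (no external load).
Setting the final lengths equal and cancelling L: (α₁ − α₂)ΔT = P/(A₁E₁) + P/(A₂E₂).
|α₁ − α₂|·ΔT = 8.9×10⁻⁶ × 53 = 0.0004717.
1/(A₁E₁) + 1/(A₂E₂) = 1/(165×107×10³) + 1/(1000×116×10³) = 6.526×10⁻⁸ N⁻¹.
So P = 0.0004717 / 6.526×10⁻⁸ = 7.228 kN.
σ_{titanium alloy} = P/A₂ = 7228/1000 = 7.228 MPa, tensile.

σ ≈ 7.23 MPa (tensile)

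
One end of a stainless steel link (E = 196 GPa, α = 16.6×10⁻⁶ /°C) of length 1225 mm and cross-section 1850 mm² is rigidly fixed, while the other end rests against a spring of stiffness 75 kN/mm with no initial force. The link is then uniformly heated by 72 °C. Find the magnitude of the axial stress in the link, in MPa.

σ ≈ 47.4 MPa (compressive)

The unrestrained thermal change is αΔT L = 16.6×10⁻⁶ × 72 × 1225 = 1.464 mm.
Let P be the compressive force at the spring. The link shortens elastically by PL/(AE) and the spring compresses by P/k; together these equal δ_free.
So P = δ_free / [L/(AE) + 1/k] = 1.464 / [ 1225/(1850×196×10³) + 1/(75×10³) ].
P = 1.464 / 1.671×10⁻⁵ = 87610 N.
σ = P/A = 87610/1850 = 47.36 MPa.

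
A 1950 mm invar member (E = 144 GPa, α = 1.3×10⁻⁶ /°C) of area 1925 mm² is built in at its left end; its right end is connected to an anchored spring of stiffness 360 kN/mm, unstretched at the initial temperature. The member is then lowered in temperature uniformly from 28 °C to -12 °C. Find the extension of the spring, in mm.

If the spring were absent the member would shorten by αΔT L = 1.3×10⁻⁶ × 40 × 1950 = 0.1014 mm.
Let P be the tensile force in the spring. The member extends elastically by PL/(AE) and the spring stretches by P/k; together these equal δ_free.
P [ L/(AE) + 1/k ] = δ_free → P [ 1950/(1925×144×10³) + 1/(360×10³) ] = 0.1014.
P = 0.1014 / 9.812×10⁻⁶ = 10330 N.
Spring extension = P/k = 10330/(360×10³) = 0.02871 mm.

δ ≈ 0.0287 mm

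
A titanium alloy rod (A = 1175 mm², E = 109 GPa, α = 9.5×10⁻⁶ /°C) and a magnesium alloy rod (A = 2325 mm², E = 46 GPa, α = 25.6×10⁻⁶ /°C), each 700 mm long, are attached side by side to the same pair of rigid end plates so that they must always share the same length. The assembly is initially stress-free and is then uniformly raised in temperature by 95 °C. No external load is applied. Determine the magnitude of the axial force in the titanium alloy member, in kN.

The magnesium alloy has the larger α, so on heating it would change length more than the titanium alloy if both were free. The rigid plates force a common final length, so the magnesium alloy is put into compression and the titanium alloy into tension, with equal and opposite forces P (no external load).
Setting the final lengths equal and cancelling L: (α₁ − α₂)ΔT = P/(A₁E₁) + P/(A₂E₂).
|α₁ − α₂|·ΔT = 16.1×10⁻⁶ × 95 = 0.00153.
1/(A₁E₁) + 1/(A₂E₂) = 1/(1175×109×10³) + 1/(2325×46×10³) = 1.716×10⁻⁸ N⁻¹.
So P = 0.00153 / 1.716×10⁻⁸ = 89.14 kN.

P ≈ 89.1 kN (tensile in the titanium alloy)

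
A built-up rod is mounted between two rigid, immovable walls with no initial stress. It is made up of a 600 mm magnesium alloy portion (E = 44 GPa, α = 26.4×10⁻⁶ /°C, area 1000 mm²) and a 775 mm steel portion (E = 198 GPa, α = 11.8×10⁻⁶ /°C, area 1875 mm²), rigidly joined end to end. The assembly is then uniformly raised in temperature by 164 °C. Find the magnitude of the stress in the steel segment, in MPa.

σ ≈ 139 MPa (compressive)

With the walls removed the bar would change length by δ_free = Σ αᵢΔT Lᵢ = 26.4×10⁻⁶×164×600 + 11.8×10⁻⁶×164×775 = 4.098 mm.
The walls prevent any net length change, so an axial force P (same in every segment) develops. Compatibility: P · Σ Lᵢ/(AᵢEᵢ) = δ_free.
Σ Lᵢ/(AᵢEᵢ) = 600/(1000×44×10³) + 775/(1875×198×10³) = 1.572×10⁻⁵ mm/N.
So P = 4.098 / 1.572×10⁻⁵ = 260.6 kN, compressive.
σ_{steel} = P / A = 260600 / 1875 = 139 MPa.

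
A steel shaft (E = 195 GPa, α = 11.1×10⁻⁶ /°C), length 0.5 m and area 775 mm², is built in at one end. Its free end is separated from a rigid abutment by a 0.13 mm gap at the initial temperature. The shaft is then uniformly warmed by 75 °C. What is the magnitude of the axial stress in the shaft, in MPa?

Free thermal elongation = αΔT L = 11.1×10⁻⁶ × 75 × 500 = 0.4162 mm.
After closing the 0.13 mm clearance, 0.4162 − 0.13 = 0.2862 mm of expansion remains to be suppressed by the wall.
So σ = E(δ_free − g)/L = 195×10³ × 0.2862/500 = 111.6 MPa.

σ ≈ 112 MPa (compressive)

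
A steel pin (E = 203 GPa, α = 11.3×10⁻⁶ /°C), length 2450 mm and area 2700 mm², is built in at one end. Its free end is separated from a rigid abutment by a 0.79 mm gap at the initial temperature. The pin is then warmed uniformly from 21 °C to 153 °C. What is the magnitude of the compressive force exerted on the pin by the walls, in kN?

P ≈ 641 kN

If the wall were absent the pin would grow by αΔT L = 11.3×10⁻⁶ × 132 × 2450 = 3.654 mm.
This exceeds the 0.79 mm gap, so the wall pushes back. The portion of expansion that must be recovered elastically is δ_free − gap = 3.654 − 0.79 = 2.864 mm.
Compatibility: PL/(AE) = 2.864 mm, so σ = P/A = E × (2.864/2450) = 237.3 MPa.
P = σA = 237.3 × 2700 = 640.8 kN.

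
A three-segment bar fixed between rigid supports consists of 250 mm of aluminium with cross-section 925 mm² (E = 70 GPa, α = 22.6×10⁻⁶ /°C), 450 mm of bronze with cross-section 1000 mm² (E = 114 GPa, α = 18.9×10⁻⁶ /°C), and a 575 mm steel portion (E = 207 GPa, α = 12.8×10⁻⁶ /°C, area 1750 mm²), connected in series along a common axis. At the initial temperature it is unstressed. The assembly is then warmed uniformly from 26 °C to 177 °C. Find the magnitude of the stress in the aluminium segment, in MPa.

σ ≈ 374 MPa (compressive)

If the supports were absent, the total length change would be Σ αᵢΔT Lᵢ = 22.6×10⁻⁶×151×250 + 18.9×10⁻⁶×151×450 + 12.8×10⁻⁶×151×575 = 3.249 mm.
Since the ends are fixed, an axial force P builds up, equal in every segment, with P · Σ Lᵢ/(AᵢEᵢ) = δ_free.
Σ Lᵢ/(AᵢEᵢ) = 250/(925×70×10³) + 450/(1000×114×10³) + 575/(1750×207×10³) = 9.396×10⁻⁶ mm/N.
So P = 3.249 / 9.396×10⁻⁶ = 345.8 kN, compressive.
σ_{aluminium} = P / A = 345800 / 925 = 373.8 MPa.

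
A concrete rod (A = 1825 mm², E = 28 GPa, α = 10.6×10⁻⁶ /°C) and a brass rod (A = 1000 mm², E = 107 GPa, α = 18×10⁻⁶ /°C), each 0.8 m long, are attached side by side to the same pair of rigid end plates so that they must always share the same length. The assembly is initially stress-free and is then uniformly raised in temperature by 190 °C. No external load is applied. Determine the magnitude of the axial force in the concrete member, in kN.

Both members must finish at the same length. With the larger α, the brass tends to over-expand; the plates restrain it, putting the brass in compression and the concrete in tension. With no external load the two internal forces are equal and opposite, magnitude P.
Equating the net (thermal + elastic) strains gives |α₁ − α₂|·ΔT = P·[1/(A₁E₁) + 1/(A₂E₂)].
|α₁ − α₂|·ΔT = 7.4×10⁻⁶ × 190 = 0.001406.
1/(A₁E₁) + 1/(A₂E₂) = 1/(1825×28×10³) + 1/(1000×107×10³) = 2.892×10⁻⁸ N⁻¹.
P = 0.001406 / 2.892×10⁻⁸ = 48620 N = 48.62 kN.

P ≈ 48.6 kN (tensile in the concrete)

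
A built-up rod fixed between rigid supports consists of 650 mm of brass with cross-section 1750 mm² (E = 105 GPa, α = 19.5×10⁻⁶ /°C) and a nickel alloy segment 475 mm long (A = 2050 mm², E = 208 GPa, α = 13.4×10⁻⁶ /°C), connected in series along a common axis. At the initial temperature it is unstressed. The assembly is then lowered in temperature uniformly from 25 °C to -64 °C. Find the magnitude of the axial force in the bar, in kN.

Free thermal contraction of the whole bar: Σ αᵢΔT Lᵢ = 19.5×10⁻⁶×89×650 + 13.4×10⁻⁶×89×475 = 1.695 mm.
Since the ends are fixed, an axial force P builds up, equal in every segment, with P · Σ Lᵢ/(AᵢEᵢ) = δ_free.
Σ Lᵢ/(AᵢEᵢ) = 650/(1750×105×10³) + 475/(2050×208×10³) = 4.651×10⁻⁶ mm/N.
Hence P = δ_free / Σ(L/AE) = 1.695/4.651×10⁻⁶ = 364.3 kN (tensile).

P ≈ 364 kN (tensile)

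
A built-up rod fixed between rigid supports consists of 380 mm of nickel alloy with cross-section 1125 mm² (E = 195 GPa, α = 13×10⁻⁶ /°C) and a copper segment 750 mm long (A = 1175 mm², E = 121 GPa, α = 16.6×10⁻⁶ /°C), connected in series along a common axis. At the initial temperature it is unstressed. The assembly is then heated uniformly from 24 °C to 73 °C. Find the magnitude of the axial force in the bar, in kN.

Free thermal expansion of the whole bar: Σ αᵢΔT Lᵢ = 13×10⁻⁶×49×380 + 16.6×10⁻⁶×49×750 = 0.8521 mm.
The rigid supports impose zero overall length change; the single axial force P common to all segments must satisfy P Σ Lᵢ/(AᵢEᵢ) = δ_free.
The series flexibility is Σ Lᵢ/(AᵢEᵢ) = 380/(1125×195×10³) + 750/(1175×121×10³) = 7.007×10⁻⁶ mm/N.
So P = 0.8521 / 7.007×10⁻⁶ = 121.6 kN, compressive.

P ≈ 122 kN (compressive)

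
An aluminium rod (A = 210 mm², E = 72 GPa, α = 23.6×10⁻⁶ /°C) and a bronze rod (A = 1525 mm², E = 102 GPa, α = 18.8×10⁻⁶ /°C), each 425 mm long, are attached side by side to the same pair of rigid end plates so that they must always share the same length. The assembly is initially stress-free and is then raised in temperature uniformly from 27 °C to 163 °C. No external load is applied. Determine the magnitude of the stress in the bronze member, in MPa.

σ ≈ 5.9 MPa (tensile)

Equilibrium of a rigid end plate with no external load gives equal and opposite internal forces ±P in the two members. Since α_{aluminium} > α_{bronze}, heating drives the aluminium into compression and the bronze into tension.
Compatibility of the two members (thermal + elastic change equal): (α₁ − α₂)ΔT = P·[1/(A₁E₁) + 1/(A₂E₂)].
|α₁ − α₂|·ΔT = 4.8×10⁻⁶ × 136 = 0.0006528.
1/(A₁E₁) + 1/(A₂E₂) = 1/(210×72×10³) + 1/(1525×102×10³) = 7.257×10⁻⁸ N⁻¹.
P = 0.0006528 / 7.257×10⁻⁸ = 8996 N = 8.996 kN.
σ_{bronze} = P/A₂ = 8996/1525 = 5.899 MPa, tensile.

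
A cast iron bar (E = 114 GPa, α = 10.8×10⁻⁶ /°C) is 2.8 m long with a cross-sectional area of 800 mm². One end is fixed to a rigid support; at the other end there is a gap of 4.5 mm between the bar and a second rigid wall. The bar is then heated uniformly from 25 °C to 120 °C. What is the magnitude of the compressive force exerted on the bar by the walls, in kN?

Free thermal elongation = αΔT L = 10.8×10⁻⁶ × 95 × 2800 = 2.873 mm.
Since δ_free = 2.87 mm is less than the 4.5 mm gap, the bar never touches the wall. No axial force develops.

P ≈ 0 kN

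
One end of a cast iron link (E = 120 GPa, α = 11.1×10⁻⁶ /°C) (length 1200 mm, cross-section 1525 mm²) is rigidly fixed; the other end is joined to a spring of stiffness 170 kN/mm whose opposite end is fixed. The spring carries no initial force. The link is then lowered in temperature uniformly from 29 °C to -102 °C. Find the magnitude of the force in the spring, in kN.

P ≈ 140 kN

The unrestrained thermal change is αΔT L = 11.1×10⁻⁶ × 131 × 1200 = 1.745 mm.
Let P be the tensile force in the spring. The link extends elastically by PL/(AE) and the spring stretches by P/k; together these equal δ_free.
So P = δ_free / [L/(AE) + 1/k] = 1.745 / [ 1200/(1525×120×10³) + 1/(170×10³) ].
P = 1.745 / 1.244×10⁻⁵ = 140300 N.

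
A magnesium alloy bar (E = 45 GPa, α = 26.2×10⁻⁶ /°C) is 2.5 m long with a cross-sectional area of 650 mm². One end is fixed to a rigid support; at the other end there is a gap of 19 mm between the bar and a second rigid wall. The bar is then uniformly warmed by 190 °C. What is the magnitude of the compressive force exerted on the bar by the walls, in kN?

Free thermal elongation = αΔT L = 26.2×10⁻⁶ × 190 × 2500 = 12.44 mm.
Since δ_free = 12.4 mm is less than the 19 mm gap, the bar never touches the wall. No axial force develops.

P ≈ 0 kN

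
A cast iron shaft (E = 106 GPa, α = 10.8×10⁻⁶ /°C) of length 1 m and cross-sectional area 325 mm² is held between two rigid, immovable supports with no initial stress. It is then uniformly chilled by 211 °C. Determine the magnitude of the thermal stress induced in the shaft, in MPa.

The supports are rigid, so the total axial strain is zero. The restrained thermal strain is ε = αΔT = 10.8×10⁻⁶ × 211 = 2278.8×10⁻⁶.
σ = EαΔT = 106×10³ × 10.8×10⁻⁶ × 211 = 241.6 MPa (tensile; the shaft is trying to contract).

σ ≈ 242 MPa (tensile)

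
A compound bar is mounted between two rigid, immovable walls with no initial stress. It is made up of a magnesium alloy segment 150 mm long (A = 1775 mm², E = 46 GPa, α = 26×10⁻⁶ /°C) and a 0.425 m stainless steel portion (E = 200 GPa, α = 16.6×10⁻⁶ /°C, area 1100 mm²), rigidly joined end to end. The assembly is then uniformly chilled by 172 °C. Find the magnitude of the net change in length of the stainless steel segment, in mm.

|ΔL| ≈ 0.248 mm

Free thermal contraction of the whole bar: Σ αᵢΔT Lᵢ = 26×10⁻⁶×172×150 + 16.6×10⁻⁶×172×425 = 1.884 mm.
The walls prevent any net length change, so an axial force P (same in every segment) develops. Compatibility: P · Σ Lᵢ/(AᵢEᵢ) = δ_free.
The series flexibility is Σ Lᵢ/(AᵢEᵢ) = 150/(1775×46×10³) + 425/(1100×200×10³) = 3.769×10⁻⁶ mm/N.
P = 1.884 / 3.769×10⁻⁶ = 499900 N = 499.9 kN, tensile.
For the stainless steel segment, free thermal change = 16.6×10⁻⁶×172×425 = 1.213 mm and elastic change from P = 499900×425/(1100×200×10³) = 0.9658 mm; these oppose, so the net change is 0.248 mm (segment shortens).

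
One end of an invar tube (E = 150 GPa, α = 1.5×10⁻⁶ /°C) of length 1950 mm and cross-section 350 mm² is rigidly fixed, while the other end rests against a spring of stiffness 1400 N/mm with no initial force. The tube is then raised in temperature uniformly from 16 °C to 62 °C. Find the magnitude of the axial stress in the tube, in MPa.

σ ≈ 0.512 MPa (compressive)

If the spring were absent the tube would lengthen by αΔT L = 1.5×10⁻⁶ × 46 × 1950 = 0.1346 mm.
With a force P in the spring, the elastic change of the tube is PL/(AE) and that of the spring is P/k; compatibility requires their sum to equal δ_free.
P [ L/(AE) + 1/k ] = δ_free → P [ 1950/(350×150×10³) + 1/(1400) ] = 0.1346.
P = 0.1346 / 0.0007514 = 179.1 N.
σ = P/A = 179.1/350 = 0.5116 MPa.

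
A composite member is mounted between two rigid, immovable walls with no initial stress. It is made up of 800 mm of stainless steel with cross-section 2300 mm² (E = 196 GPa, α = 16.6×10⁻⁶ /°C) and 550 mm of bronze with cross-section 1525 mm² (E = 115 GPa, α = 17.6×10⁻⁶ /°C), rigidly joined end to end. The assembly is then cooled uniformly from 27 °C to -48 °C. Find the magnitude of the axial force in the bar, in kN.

If the supports were absent, the total length change would be Σ αᵢΔT Lᵢ = 16.6×10⁻⁶×75×800 + 17.6×10⁻⁶×75×550 = 1.722 mm.
Since the ends are fixed, an axial force P builds up, equal in every segment, with P · Σ Lᵢ/(AᵢEᵢ) = δ_free.
Σ Lᵢ/(AᵢEᵢ) = 800/(2300×196×10³) + 550/(1525×115×10³) = 4.911×10⁻⁶ mm/N.
P = 1.722 / 4.911×10⁻⁶ = 350700 N = 350.7 kN, tensile.

P ≈ 351 kN (tensile)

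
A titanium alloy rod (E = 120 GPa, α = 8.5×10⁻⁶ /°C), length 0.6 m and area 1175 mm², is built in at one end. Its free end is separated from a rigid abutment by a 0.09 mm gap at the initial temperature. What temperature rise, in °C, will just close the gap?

ΔT ≈ 17.6 °C

Contact occurs when the free expansion equals the gap: αΔT L = 0.09 mm.
ΔT = 0.09 / (8.5×10⁻⁶ × 600) = 17.65 °C.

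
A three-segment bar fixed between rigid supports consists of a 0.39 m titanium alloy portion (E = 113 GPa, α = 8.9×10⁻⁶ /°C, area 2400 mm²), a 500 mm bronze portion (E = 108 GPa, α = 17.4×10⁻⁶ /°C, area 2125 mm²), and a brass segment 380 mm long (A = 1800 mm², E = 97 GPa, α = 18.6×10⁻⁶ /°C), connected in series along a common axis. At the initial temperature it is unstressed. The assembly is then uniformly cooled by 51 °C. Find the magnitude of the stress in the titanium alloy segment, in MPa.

σ ≈ 70.6 MPa (tensile)

If the supports were absent, the total length change would be Σ αᵢΔT Lᵢ = 8.9×10⁻⁶×51×390 + 17.4×10⁻⁶×51×500 + 18.6×10⁻⁶×51×380 = 0.9812 mm.
The walls prevent any net length change, so an axial force P (same in every segment) develops. Compatibility: P · Σ Lᵢ/(AᵢEᵢ) = δ_free.
The series flexibility is Σ Lᵢ/(AᵢEᵢ) = 390/(2400×113×10³) + 500/(2125×108×10³) + 380/(1800×97×10³) = 5.793×10⁻⁶ mm/N.
P = 0.9812 / 5.793×10⁻⁶ = 169400 N = 169.4 kN, tensile.
σ_{titanium alloy} = P / A = 169400 / 2400 = 70.57 MPa.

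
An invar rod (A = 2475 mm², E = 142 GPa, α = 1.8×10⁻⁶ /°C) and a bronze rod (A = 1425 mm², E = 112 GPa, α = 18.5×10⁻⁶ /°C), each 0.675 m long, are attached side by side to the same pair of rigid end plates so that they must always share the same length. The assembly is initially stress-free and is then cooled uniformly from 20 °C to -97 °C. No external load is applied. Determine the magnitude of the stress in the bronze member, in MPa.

The bronze has the larger α, so on cooling it would change length more than the invar if both were free. The rigid plates force a common final length, so the bronze is put into tension and the invar into compression, with equal and opposite forces P (no external load).
Compatibility of the two members (thermal + elastic change equal): (α₁ − α₂)ΔT = P·[1/(A₁E₁) + 1/(A₂E₂)].
|α₁ − α₂|·ΔT = 16.7×10⁻⁶ × 117 = 0.001954.
1/(A₁E₁) + 1/(A₂E₂) = 1/(2475×142×10³) + 1/(1425×112×10³) = 9.111×10⁻⁹ N⁻¹.
P = 0.001954 / 9.111×10⁻⁹ = 214500 N = 214.5 kN.
σ_{bronze} = P/A₂ = 214500/1425 = 150.5 MPa, tensile.

σ ≈ 150 MPa (tensile)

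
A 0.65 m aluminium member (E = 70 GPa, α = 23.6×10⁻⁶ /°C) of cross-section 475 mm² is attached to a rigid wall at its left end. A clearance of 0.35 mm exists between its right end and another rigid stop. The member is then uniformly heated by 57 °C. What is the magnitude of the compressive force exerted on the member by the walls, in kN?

Free thermal elongation = αΔT L = 23.6×10⁻⁶ × 57 × 650 = 0.8744 mm.
After closing the 0.35 mm clearance, 0.8744 − 0.35 = 0.5244 mm of expansion remains to be suppressed by the wall.
That suppressed elongation corresponds to σ = E·Δ/L = 70×10³ × 0.5244/650 = 56.47 MPa.
Force on the wall = σA = 56.47 × 475 mm² = 26.82 kN.

P ≈ 26.8 kN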